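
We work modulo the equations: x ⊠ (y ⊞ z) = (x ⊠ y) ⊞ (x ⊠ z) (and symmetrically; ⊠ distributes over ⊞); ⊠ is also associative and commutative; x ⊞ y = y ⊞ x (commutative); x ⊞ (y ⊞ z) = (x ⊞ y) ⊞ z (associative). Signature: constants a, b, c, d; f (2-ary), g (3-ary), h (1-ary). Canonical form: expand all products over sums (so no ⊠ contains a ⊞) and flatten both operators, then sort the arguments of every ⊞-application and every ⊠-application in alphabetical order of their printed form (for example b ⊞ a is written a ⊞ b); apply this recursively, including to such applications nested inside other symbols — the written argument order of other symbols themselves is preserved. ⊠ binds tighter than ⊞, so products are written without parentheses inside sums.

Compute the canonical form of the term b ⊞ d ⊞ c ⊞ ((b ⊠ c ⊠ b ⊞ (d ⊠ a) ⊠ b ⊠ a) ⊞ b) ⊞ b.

Flatten:  b ⊞ d ⊞ c ⊞ b ⊠ b ⊠ c ⊞ a ⊠ a ⊠ b ⊠ d ⊞ b ⊞ b
Sort arguments:  a ⊠ a ⊠ b ⊠ d ⊞ b ⊞ b ⊞ b ⊞ b ⊠ b ⊠ c ⊞ c ⊞ d

Answer: a ⊠ a ⊠ b ⊠ d ⊞ b ⊞ b ⊞ b ⊞ b ⊠ b ⊠ c ⊞ c ⊞ d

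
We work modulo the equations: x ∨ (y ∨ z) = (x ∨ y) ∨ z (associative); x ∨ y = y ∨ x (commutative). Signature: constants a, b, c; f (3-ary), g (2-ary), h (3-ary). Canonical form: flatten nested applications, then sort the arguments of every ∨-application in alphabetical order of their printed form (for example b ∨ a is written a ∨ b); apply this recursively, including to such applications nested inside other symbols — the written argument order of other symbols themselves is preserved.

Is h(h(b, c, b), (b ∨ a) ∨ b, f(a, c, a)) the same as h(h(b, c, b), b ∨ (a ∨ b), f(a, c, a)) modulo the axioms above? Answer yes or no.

Left:  h(h(b, c, b), (b ∨ a) ∨ b, f(a, c, a))
  Focus inside:  (b ∨ a) ∨ b
  Un-nest:  b ∨ a ∨ b
  Sort:  a ∨ b ∨ b
  Put back:  h(h(b, c, b), a ∨ b ∨ b, f(a, c, a))
Right:  h(h(b, c, b), b ∨ (a ∨ b), f(a, c, a))
  Focus inside:  b ∨ (a ∨ b)
  Merge nested applications:  b ∨ a ∨ b
  Sort arguments:  a ∨ b ∨ b
  Put back:  h(h(b, c, b), a ∨ b ∨ b, f(a, c, a))

Answer: yes — both canonical forms are h(h(b, c, b), a ∨ b ∨ b, f(a, c, a))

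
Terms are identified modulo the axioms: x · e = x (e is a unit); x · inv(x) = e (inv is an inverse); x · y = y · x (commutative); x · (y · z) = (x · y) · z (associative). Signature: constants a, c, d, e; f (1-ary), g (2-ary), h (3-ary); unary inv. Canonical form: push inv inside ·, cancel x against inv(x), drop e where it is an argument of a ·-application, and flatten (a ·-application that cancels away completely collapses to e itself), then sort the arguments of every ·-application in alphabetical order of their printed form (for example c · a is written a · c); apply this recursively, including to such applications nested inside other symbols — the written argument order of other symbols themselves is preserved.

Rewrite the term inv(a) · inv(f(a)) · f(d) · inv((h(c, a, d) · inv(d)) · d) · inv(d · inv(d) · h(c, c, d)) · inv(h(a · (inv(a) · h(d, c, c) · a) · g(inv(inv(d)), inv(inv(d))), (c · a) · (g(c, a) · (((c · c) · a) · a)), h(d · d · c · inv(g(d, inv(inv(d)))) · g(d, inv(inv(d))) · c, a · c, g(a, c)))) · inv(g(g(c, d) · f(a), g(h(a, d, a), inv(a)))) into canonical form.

Push inv inside:  distribute inv over · and collapse double inv
Inverses cancel:  d cancels
Combine occurrences:  inv(a) · inv(f(a)) · f(d) · inv(h(c, a, d)) · inv(h(c, c, d)) · inv(h(a · g(d, d) · h(d, c, c), a · a · a · c · c · c · g(c, a), h(c · c · d · d, a · c, g(a, c)))) · inv(g(f(a) · g(c, d), g(h(a, d, a), inv(a))))
Sort:  f(d) · inv(a) · inv(f(a)) · inv(g(f(a) · g(c, d), g(h(a, d, a), inv(a)))) · inv(h(a · g(d, d) · h(d, c, c), a · a · a · c · c · c · g(c, a), h(c · c · d · d, a · c, g(a, c)))) · inv(h(c, a, d)) · inv(h(c, c, d))

Answer: f(d) · inv(a) · inv(f(a)) · inv(g(f(a) · g(c, d), g(h(a, d, a), inv(a)))) · inv(h(a · g(d, d) · h(d, c, c), a · a · a · c · c · c · g(c, a), h(c · c · d · d, a · c, g(a, c)))) · inv(h(c, a, d)) · inv(h(c, c, d))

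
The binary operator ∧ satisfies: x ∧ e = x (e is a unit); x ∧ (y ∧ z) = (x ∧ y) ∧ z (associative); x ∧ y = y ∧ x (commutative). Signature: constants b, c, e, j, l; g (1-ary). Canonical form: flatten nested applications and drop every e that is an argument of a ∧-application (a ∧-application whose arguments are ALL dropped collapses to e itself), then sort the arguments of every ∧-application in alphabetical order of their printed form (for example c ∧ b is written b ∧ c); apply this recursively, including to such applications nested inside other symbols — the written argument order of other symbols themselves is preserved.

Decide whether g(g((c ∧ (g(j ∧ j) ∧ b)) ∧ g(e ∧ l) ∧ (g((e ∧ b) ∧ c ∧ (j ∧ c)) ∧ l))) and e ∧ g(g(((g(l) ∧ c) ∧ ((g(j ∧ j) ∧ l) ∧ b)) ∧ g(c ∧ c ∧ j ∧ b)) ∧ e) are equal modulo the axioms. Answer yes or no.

Answer: yes — both canonical forms are g(g(b ∧ c ∧ g(b ∧ c ∧ c ∧ j) ∧ g(j ∧ j) ∧ g(l) ∧ l))

Derivation:
Left:  g(g((c ∧ (g(j ∧ j) ∧ b)) ∧ g(e ∧ l) ∧ (g((e ∧ b) ∧ c ∧ (j ∧ c)) ∧ l)))
  Descend into:  (c ∧ (g(j ∧ j) ∧ b)) ∧ g(e ∧ l) ∧ (g((e ∧ b) ∧ c ∧ (j ∧ c)) ∧ l)
  Merge nested applications:  c ∧ g(j ∧ j) ∧ b ∧ g(e ∧ l) ∧ g((e ∧ b) ∧ c ∧ (j ∧ c)) ∧ l
  Simplify inside:  g(e ∧ l)  →  g(l)
  Canonicalize subterm:  g((e ∧ b) ∧ c ∧ (j ∧ c))  →  g(b ∧ c ∧ c ∧ j)
  Sort:  b ∧ c ∧ g(b ∧ c ∧ c ∧ j) ∧ g(j ∧ j) ∧ g(l) ∧ l
  Rebuild:  g(g(b ∧ c ∧ g(b ∧ c ∧ c ∧ j) ∧ g(j ∧ j) ∧ g(l) ∧ l))
Right:  e ∧ g(g(((g(l) ∧ c) ∧ ((g(j ∧ j) ∧ l) ∧ b)) ∧ g(c ∧ c ∧ j ∧ b)) ∧ e)
  Simplify inside:  g(g(((g(l) ∧ c) ∧ ((g(j ∧ j) ∧ l) ∧ b)) ∧ g(c ∧ c ∧ j ∧ b)) ∧ e)  →  g(g(b ∧ c ∧ g(b ∧ c ∧ c ∧ j) ∧ g(j ∧ j) ∧ g(l) ∧ l))
  Units out:  drop e
  Order the arguments:  g(g(b ∧ c ∧ g(b ∧ c ∧ c ∧ j) ∧ g(j ∧ j) ∧ g(l) ∧ l))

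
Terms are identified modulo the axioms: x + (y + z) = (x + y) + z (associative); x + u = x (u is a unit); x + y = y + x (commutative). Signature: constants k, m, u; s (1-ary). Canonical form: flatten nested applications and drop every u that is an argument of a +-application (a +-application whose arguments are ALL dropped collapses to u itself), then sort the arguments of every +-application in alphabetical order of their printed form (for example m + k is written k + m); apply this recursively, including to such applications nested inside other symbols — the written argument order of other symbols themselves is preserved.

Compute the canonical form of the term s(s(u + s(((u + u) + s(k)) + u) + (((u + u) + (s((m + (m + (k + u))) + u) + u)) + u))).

Answer: s(s(s(k + m + m) + s(s(k))))

Derivation:
Work inside:  u + s(((u + u) + s(k)) + u) + (((u + u) + (s((m + (m + (k + u))) + u) + u)) + u)
Un-nest:  u + s(((u + u) + s(k)) + u) + u + u + s((m + (m + (k + u))) + u) + u + u
Inside:  s(((u + u) + s(k)) + u)  →  s(s(k))
Inside:  s((m + (m + (k + u))) + u)  →  s(k + m + m)
Drop the unit:  drop u (×5)
Sort:  s(k + m + m) + s(s(k))
Reassemble:  s(s(s(k + m + m) + s(s(k))))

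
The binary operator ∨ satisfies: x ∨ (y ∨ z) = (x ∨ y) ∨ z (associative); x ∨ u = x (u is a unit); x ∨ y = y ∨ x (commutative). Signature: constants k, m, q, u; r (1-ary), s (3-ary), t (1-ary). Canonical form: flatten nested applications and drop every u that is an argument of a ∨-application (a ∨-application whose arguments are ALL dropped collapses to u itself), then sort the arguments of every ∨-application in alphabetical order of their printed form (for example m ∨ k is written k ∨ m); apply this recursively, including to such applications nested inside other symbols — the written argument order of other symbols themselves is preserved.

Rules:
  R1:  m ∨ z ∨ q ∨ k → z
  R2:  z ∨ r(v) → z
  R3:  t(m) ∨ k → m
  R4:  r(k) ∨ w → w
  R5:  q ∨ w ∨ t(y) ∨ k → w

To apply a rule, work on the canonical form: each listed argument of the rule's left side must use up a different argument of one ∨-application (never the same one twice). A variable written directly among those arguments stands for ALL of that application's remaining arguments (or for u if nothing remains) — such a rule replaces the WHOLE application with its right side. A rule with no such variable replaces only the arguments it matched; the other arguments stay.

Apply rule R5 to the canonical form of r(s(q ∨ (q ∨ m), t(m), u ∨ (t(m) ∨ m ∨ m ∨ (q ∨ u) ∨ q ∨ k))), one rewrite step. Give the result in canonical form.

Answer: r(s(m ∨ q ∨ q, t(m), m ∨ m ∨ q))

Derivation:
Canonical form:  r(s(m ∨ q ∨ q, t(m), k ∨ m ∨ m ∨ q ∨ q ∨ t(m)))
Apply R5:  consuming k, q, t(m);  w := m ∨ m ∨ q, y := m
The variable takes the whole remainder — replace the entire application.
Result:  r(s(m ∨ q ∨ q, t(m), m ∨ m ∨ q))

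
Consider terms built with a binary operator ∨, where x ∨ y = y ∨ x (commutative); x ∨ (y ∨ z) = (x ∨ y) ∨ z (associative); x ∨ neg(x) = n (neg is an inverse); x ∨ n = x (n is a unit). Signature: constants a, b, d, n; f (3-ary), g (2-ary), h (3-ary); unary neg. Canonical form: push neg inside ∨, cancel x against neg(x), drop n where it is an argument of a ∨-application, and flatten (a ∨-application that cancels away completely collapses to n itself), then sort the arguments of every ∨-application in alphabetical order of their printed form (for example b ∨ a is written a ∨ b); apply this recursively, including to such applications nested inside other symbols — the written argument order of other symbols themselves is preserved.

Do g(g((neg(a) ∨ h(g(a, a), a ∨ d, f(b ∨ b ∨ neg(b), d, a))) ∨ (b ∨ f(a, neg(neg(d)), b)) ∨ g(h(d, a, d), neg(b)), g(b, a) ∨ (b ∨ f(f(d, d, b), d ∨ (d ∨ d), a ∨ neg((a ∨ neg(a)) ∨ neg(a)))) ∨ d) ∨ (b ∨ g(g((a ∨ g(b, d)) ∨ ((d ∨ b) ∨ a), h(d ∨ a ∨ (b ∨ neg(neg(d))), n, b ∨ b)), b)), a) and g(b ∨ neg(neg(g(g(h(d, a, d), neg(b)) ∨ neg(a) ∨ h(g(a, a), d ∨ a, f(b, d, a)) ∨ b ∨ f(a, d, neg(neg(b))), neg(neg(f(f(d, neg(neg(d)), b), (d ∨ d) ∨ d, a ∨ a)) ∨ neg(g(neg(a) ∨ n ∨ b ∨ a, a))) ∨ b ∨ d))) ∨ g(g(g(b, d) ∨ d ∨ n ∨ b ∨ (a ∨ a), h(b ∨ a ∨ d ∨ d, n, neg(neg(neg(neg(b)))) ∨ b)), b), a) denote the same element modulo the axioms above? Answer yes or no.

Left:  g(g((neg(a) ∨ h(g(a, a), a ∨ d, f(b ∨ b ∨ neg(b), d, a))) ∨ (b ∨ f(a, neg(neg(d)), b)) ∨ g(h(d, a, d), neg(b)), g(b, a) ∨ (b ∨ f(f(d, d, b), d ∨ (d ∨ d), a ∨ neg((a ∨ neg(a)) ∨ neg(a)))) ∨ d) ∨ (b ∨ g(g((a ∨ g(b, d)) ∨ ((d ∨ b) ∨ a), h(d ∨ a ∨ (b ∨ neg(neg(d))), n, b ∨ b)), b)), a)
  Focus inside:  g((neg(a) ∨ h(g(a, a), a ∨ d, f(b ∨ b ∨ neg(b), d, a))) ∨ (b ∨ f(a, neg(neg(d)), b)) ∨ g(h(d, a, d), neg(b)), g(b, a) ∨ (b ∨ f(f(d, d, b), d ∨ (d ∨ d), a ∨ neg((a ∨ neg(a)) ∨ neg(a)))) ∨ d) ∨ (b ∨ g(g((a ∨ g(b, d)) ∨ ((d ∨ b) ∨ a), h(d ∨ a ∨ (b ∨ neg(neg(d))), n, b ∨ b)), b))
  Push neg inside:  distribute neg over ∨ and collapse double neg
  Collect terms:  g(b ∨ f(a, d, b) ∨ g(h(d, a, d), neg(b)) ∨ h(g(a, a), a ∨ d, f(b, d, a)) ∨ neg(a), b ∨ d ∨ f(f(d, d, b), d ∨ d ∨ d, a ∨ a) ∨ g(b, a)) ∨ b ∨ g(g(a ∨ a ∨ b ∨ d ∨ g(b, d), h(a ∨ b ∨ d ∨ d, n, b ∨ b)), b)
  Sort:  b ∨ g(b ∨ f(a, d, b) ∨ g(h(d, a, d), neg(b)) ∨ h(g(a, a), a ∨ d, f(b, d, a)) ∨ neg(a), b ∨ d ∨ f(f(d, d, b), d ∨ d ∨ d, a ∨ a) ∨ g(b, a)) ∨ g(g(a ∨ a ∨ b ∨ d ∨ g(b, d), h(a ∨ b ∨ d ∨ d, n, b ∨ b)), b)
  Put back:  g(b ∨ g(b ∨ f(a, d, b) ∨ g(h(d, a, d), neg(b)) ∨ h(g(a, a), a ∨ d, f(b, d, a)) ∨ neg(a), b ∨ d ∨ f(f(d, d, b), d ∨ d ∨ d, a ∨ a) ∨ g(b, a)) ∨ g(g(a ∨ a ∨ b ∨ d ∨ g(b, d), h(a ∨ b ∨ d ∨ d, n, b ∨ b)), b), a)
Right:  g(b ∨ neg(neg(g(g(h(d, a, d), neg(b)) ∨ neg(a) ∨ h(g(a, a), d ∨ a, f(b, d, a)) ∨ b ∨ f(a, d, neg(neg(b))), neg(neg(f(f(d, neg(neg(d)), b), (d ∨ d) ∨ d, a ∨ a)) ∨ neg(g(neg(a) ∨ n ∨ b ∨ a, a))) ∨ b ∨ d))) ∨ g(g(g(b, d) ∨ d ∨ n ∨ b ∨ (a ∨ a), h(b ∨ a ∨ d ∨ d, n, neg(neg(neg(neg(b)))) ∨ b)), b), a)
  Focus inside:  b ∨ neg(neg(g(g(h(d, a, d), neg(b)) ∨ neg(a) ∨ h(g(a, a), d ∨ a, f(b, d, a)) ∨ b ∨ f(a, d, neg(neg(b))), neg(neg(f(f(d, neg(neg(d)), b), (d ∨ d) ∨ d, a ∨ a)) ∨ neg(g(neg(a) ∨ n ∨ b ∨ a, a))) ∨ b ∨ d))) ∨ g(g(g(b, d) ∨ d ∨ n ∨ b ∨ (a ∨ a), h(b ∨ a ∨ d ∨ d, n, neg(neg(neg(neg(b)))) ∨ b)), b)
  Push neg inside:  distribute neg over ∨ and collapse double neg
  Collect:  b ∨ g(b ∨ f(a, d, b) ∨ g(h(d, a, d), neg(b)) ∨ h(g(a, a), a ∨ d, f(b, d, a)) ∨ neg(a), b ∨ d ∨ f(f(d, d, b), d ∨ d ∨ d, a ∨ a) ∨ g(b, a)) ∨ g(g(a ∨ a ∨ b ∨ d ∨ g(b, d), h(a ∨ b ∨ d ∨ d, n, b ∨ b)), b)
  Reassemble:  g(b ∨ g(b ∨ f(a, d, b) ∨ g(h(d, a, d), neg(b)) ∨ h(g(a, a), a ∨ d, f(b, d, a)) ∨ neg(a), b ∨ d ∨ f(f(d, d, b), d ∨ d ∨ d, a ∨ a) ∨ g(b, a)) ∨ g(g(a ∨ a ∨ b ∨ d ∨ g(b, d), h(a ∨ b ∨ d ∨ d, n, b ∨ b)), b), a)

Answer: yes — both canonical forms are g(b ∨ g(b ∨ f(a, d, b) ∨ g(h(d, a, d), neg(b)) ∨ h(g(a, a), a ∨ d, f(b, d, a)) ∨ neg(a), b ∨ d ∨ f(f(d, d, b), d ∨ d ∨ d, a ∨ a) ∨ g(b, a)) ∨ g(g(a ∨ a ∨ b ∨ d ∨ g(b, d), h(a ∨ b ∨ d ∨ d, n, b ∨ b)), b), a)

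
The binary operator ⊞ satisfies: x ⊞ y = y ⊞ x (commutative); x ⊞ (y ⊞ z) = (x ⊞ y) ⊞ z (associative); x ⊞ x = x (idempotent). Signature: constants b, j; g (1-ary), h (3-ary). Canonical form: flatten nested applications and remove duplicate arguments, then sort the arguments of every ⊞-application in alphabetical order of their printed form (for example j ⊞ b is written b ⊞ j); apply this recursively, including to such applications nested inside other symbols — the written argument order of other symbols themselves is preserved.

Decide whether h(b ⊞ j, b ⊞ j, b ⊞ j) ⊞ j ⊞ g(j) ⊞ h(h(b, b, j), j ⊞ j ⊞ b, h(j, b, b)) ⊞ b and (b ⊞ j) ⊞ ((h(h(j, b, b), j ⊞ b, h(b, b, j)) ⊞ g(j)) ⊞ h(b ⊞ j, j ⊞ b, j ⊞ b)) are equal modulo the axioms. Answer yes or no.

Answer: no — b ⊞ g(j) ⊞ h(b ⊞ j, b ⊞ j, b ⊞ j) ⊞ h(h(b, b, j), b ⊞ j, h(j, b, b)) ⊞ j vs b ⊞ g(j) ⊞ h(b ⊞ j, b ⊞ j, b ⊞ j) ⊞ h(h(j, b, b), b ⊞ j, h(b, b, j)) ⊞ j

Derivation:
Left:  h(b ⊞ j, b ⊞ j, b ⊞ j) ⊞ j ⊞ g(j) ⊞ h(h(b, b, j), j ⊞ j ⊞ b, h(j, b, b)) ⊞ b
  Inside:  h(h(b, b, j), j ⊞ j ⊞ b, h(j, b, b))  →  h(h(b, b, j), b ⊞ j, h(j, b, b))
  Order the arguments:  b ⊞ g(j) ⊞ h(b ⊞ j, b ⊞ j, b ⊞ j) ⊞ h(h(b, b, j), b ⊞ j, h(j, b, b)) ⊞ j
Right:  (b ⊞ j) ⊞ ((h(h(j, b, b), j ⊞ b, h(b, b, j)) ⊞ g(j)) ⊞ h(b ⊞ j, j ⊞ b, j ⊞ b))
  Flatten:  b ⊞ j ⊞ h(h(j, b, b), j ⊞ b, h(b, b, j)) ⊞ g(j) ⊞ h(b ⊞ j, j ⊞ b, j ⊞ b)
  Simplify inside:  h(h(j, b, b), j ⊞ b, h(b, b, j))  →  h(h(j, b, b), b ⊞ j, h(b, b, j))
  Inside:  h(b ⊞ j, j ⊞ b, j ⊞ b)  →  h(b ⊞ j, b ⊞ j, b ⊞ j)
  Order the arguments:  b ⊞ g(j) ⊞ h(b ⊞ j, b ⊞ j, b ⊞ j) ⊞ h(h(j, b, b), b ⊞ j, h(b, b, j)) ⊞ j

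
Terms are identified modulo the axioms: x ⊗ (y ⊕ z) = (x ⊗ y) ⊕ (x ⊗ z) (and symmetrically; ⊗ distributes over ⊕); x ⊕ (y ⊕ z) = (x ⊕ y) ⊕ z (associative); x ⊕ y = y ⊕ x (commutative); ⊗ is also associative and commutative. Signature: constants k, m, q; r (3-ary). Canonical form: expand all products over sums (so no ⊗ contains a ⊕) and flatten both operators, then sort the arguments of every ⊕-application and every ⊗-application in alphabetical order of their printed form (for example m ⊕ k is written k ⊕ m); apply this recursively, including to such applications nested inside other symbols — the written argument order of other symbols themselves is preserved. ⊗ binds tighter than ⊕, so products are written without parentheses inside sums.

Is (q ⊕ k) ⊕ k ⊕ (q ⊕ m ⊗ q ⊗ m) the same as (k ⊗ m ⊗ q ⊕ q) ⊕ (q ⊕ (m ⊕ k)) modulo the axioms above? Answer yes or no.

Left:  (q ⊕ k) ⊕ k ⊕ (q ⊕ m ⊗ q ⊗ m)
  Un-nest:  q ⊕ k ⊕ k ⊕ q ⊕ m ⊗ m ⊗ q
  Sort arguments:  k ⊕ k ⊕ m ⊗ m ⊗ q ⊕ q ⊕ q
Right:  (k ⊗ m ⊗ q ⊕ q) ⊕ (q ⊕ (m ⊕ k))
  Un-nest:  k ⊗ m ⊗ q ⊕ q ⊕ q ⊕ m ⊕ k
  Sort:  k ⊕ k ⊗ m ⊗ q ⊕ m ⊕ q ⊕ q

Answer: no — k ⊕ k ⊕ m ⊗ m ⊗ q ⊕ q ⊕ q vs k ⊕ k ⊗ m ⊗ q ⊕ m ⊕ q ⊕ q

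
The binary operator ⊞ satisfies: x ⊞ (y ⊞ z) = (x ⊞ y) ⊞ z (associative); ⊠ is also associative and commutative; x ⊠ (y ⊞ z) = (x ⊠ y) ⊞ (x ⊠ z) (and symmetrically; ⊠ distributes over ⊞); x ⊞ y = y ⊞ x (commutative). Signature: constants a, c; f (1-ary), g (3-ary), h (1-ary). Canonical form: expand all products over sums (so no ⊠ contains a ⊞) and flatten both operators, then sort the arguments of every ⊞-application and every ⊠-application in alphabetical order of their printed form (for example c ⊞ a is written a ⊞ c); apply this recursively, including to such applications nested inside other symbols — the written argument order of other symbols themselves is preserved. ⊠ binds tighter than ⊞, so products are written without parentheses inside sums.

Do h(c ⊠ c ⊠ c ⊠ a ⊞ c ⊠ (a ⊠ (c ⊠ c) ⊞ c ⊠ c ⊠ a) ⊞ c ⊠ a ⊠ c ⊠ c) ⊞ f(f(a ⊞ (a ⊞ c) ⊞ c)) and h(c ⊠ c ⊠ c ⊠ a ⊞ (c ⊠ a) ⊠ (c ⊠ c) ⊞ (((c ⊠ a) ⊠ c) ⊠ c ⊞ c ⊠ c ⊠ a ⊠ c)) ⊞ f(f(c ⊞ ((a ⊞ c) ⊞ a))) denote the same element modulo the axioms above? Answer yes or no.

Left:  h(c ⊠ c ⊠ c ⊠ a ⊞ c ⊠ (a ⊠ (c ⊠ c) ⊞ c ⊠ c ⊠ a) ⊞ c ⊠ a ⊠ c ⊠ c) ⊞ f(f(a ⊞ (a ⊞ c) ⊞ c))
  Expand:  h(a ⊠ c ⊠ c ⊠ c ⊞ a ⊠ c ⊠ c ⊠ c ⊞ a ⊠ c ⊠ c ⊠ c ⊞ a ⊠ c ⊠ c ⊠ c) ⊞ f(f(a ⊞ a ⊞ c ⊞ c))
  Order the arguments:  f(f(a ⊞ a ⊞ c ⊞ c)) ⊞ h(a ⊠ c ⊠ c ⊠ c ⊞ a ⊠ c ⊠ c ⊠ c ⊞ a ⊠ c ⊠ c ⊠ c ⊞ a ⊠ c ⊠ c ⊠ c)
Right:  h(c ⊠ c ⊠ c ⊠ a ⊞ (c ⊠ a) ⊠ (c ⊠ c) ⊞ (((c ⊠ a) ⊠ c) ⊠ c ⊞ c ⊠ c ⊠ a ⊠ c)) ⊞ f(f(c ⊞ ((a ⊞ c) ⊞ a)))
  Flatten:  h(a ⊠ c ⊠ c ⊠ c ⊞ a ⊠ c ⊠ c ⊠ c ⊞ a ⊠ c ⊠ c ⊠ c ⊞ a ⊠ c ⊠ c ⊠ c) ⊞ f(f(a ⊞ a ⊞ c ⊞ c))
  Sort arguments:  f(f(a ⊞ a ⊞ c ⊞ c)) ⊞ h(a ⊠ c ⊠ c ⊠ c ⊞ a ⊠ c ⊠ c ⊠ c ⊞ a ⊠ c ⊠ c ⊠ c ⊞ a ⊠ c ⊠ c ⊠ c)

Answer: yes — both canonical forms are f(f(a ⊞ a ⊞ c ⊞ c)) ⊞ h(a ⊠ c ⊠ c ⊠ c ⊞ a ⊠ c ⊠ c ⊠ c ⊞ a ⊠ c ⊠ c ⊠ c ⊞ a ⊠ c ⊠ c ⊠ c)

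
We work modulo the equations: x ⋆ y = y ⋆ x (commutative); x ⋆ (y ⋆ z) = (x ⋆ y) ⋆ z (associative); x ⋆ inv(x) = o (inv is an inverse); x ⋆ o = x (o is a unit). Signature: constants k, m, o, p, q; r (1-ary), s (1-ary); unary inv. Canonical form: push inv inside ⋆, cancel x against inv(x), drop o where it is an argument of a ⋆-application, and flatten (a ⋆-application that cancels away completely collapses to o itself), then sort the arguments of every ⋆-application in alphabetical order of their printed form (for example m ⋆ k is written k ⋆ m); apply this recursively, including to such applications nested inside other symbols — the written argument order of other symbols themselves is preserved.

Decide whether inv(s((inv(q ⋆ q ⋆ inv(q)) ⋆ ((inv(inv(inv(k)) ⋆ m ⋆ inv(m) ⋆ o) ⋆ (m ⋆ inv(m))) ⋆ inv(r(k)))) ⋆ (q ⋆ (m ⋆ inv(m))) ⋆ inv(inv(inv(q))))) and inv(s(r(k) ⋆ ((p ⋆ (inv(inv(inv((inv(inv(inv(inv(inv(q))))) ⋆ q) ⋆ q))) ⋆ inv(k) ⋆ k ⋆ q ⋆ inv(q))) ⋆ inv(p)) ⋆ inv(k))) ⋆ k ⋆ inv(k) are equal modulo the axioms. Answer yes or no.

Left:  inv(s((inv(q ⋆ q ⋆ inv(q)) ⋆ ((inv(inv(inv(k)) ⋆ m ⋆ inv(m) ⋆ o) ⋆ (m ⋆ inv(m))) ⋆ inv(r(k)))) ⋆ (q ⋆ (m ⋆ inv(m))) ⋆ inv(inv(inv(q)))))
  Push inv inside:  distribute inv over ⋆ and collapse double inv
  Combine occurrences:  inv(s(inv(k) ⋆ inv(q) ⋆ inv(r(k))))
Right:  inv(s(r(k) ⋆ ((p ⋆ (inv(inv(inv((inv(inv(inv(inv(inv(q))))) ⋆ q) ⋆ q))) ⋆ inv(k) ⋆ k ⋆ q ⋆ inv(q))) ⋆ inv(p)) ⋆ inv(k))) ⋆ k ⋆ inv(k)
  Push inv inside:  distribute inv over ⋆ and collapse double inv
  Cancel inverse pairs:  k cancels
  Collect terms:  inv(s(inv(k) ⋆ inv(q) ⋆ r(k)))

Answer: no — inv(s(inv(k) ⋆ inv(q) ⋆ inv(r(k)))) vs inv(s(inv(k) ⋆ inv(q) ⋆ r(k)))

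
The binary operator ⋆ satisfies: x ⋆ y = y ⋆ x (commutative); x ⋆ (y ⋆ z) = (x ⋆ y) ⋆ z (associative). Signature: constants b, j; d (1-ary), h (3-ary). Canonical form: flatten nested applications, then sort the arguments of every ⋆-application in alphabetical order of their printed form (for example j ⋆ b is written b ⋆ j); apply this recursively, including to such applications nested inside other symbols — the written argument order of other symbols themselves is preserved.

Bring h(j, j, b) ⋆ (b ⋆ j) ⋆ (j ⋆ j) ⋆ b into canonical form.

Answer: b ⋆ b ⋆ h(j, j, b) ⋆ j ⋆ j ⋆ j

Derivation:
Un-nest:  h(j, j, b) ⋆ b ⋆ j ⋆ j ⋆ j ⋆ b
Sort:  b ⋆ b ⋆ h(j, j, b) ⋆ j ⋆ j ⋆ j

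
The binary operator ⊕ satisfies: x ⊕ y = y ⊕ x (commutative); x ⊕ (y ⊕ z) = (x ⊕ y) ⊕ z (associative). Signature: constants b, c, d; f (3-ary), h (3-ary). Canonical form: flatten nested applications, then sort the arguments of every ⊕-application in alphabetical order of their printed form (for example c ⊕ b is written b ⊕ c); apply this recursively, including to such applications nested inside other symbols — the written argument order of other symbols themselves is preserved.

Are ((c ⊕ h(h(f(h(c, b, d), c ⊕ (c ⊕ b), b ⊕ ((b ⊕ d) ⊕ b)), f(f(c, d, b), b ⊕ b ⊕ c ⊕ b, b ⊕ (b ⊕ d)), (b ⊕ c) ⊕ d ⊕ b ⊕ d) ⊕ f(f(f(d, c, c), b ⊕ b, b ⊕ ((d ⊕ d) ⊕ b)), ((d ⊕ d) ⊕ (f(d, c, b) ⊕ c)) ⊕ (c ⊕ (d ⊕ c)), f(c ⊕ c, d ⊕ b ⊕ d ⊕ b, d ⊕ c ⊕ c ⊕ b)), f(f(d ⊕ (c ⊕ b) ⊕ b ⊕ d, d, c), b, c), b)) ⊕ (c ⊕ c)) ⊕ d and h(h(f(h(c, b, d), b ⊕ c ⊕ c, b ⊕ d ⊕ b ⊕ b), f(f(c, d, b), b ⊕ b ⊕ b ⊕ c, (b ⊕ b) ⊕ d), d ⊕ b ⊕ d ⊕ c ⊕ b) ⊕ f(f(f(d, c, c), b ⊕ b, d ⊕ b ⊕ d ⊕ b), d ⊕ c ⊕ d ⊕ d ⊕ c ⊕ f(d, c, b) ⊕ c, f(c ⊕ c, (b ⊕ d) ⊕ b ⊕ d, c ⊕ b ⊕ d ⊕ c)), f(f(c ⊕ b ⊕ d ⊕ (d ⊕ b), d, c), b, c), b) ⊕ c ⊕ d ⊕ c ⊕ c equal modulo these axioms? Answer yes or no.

Answer: yes — both canonical forms are c ⊕ c ⊕ c ⊕ d ⊕ h(f(f(f(d, c, c), b ⊕ b, b ⊕ b ⊕ d ⊕ d), c ⊕ c ⊕ c ⊕ d ⊕ d ⊕ d ⊕ f(d, c, b), f(c ⊕ c, b ⊕ b ⊕ d ⊕ d, b ⊕ c ⊕ c ⊕ d)) ⊕ h(f(h(c, b, d), b ⊕ c ⊕ c, b ⊕ b ⊕ b ⊕ d), f(f(c, d, b), b ⊕ b ⊕ b ⊕ c, b ⊕ b ⊕ d), b ⊕ b ⊕ c ⊕ d ⊕ d), f(f(b ⊕ b ⊕ c ⊕ d ⊕ d, d, c), b, c), b)

Derivation:
Left:  ((c ⊕ h(h(f(h(c, b, d), c ⊕ (c ⊕ b), b ⊕ ((b ⊕ d) ⊕ b)), f(f(c, d, b), b ⊕ b ⊕ c ⊕ b, b ⊕ (b ⊕ d)), (b ⊕ c) ⊕ d ⊕ b ⊕ d) ⊕ f(f(f(d, c, c), b ⊕ b, b ⊕ ((d ⊕ d) ⊕ b)), ((d ⊕ d) ⊕ (f(d, c, b) ⊕ c)) ⊕ (c ⊕ (d ⊕ c)), f(c ⊕ c, d ⊕ b ⊕ d ⊕ b, d ⊕ c ⊕ c ⊕ b)), f(f(d ⊕ (c ⊕ b) ⊕ b ⊕ d, d, c), b, c), b)) ⊕ (c ⊕ c)) ⊕ d
  Merge nested applications:  c ⊕ h(h(f(h(c, b, d), c ⊕ (c ⊕ b), b ⊕ ((b ⊕ d) ⊕ b)), f(f(c, d, b), b ⊕ b ⊕ c ⊕ b, b ⊕ (b ⊕ d)), (b ⊕ c) ⊕ d ⊕ b ⊕ d) ⊕ f(f(f(d, c, c), b ⊕ b, b ⊕ ((d ⊕ d) ⊕ b)), ((d ⊕ d) ⊕ (f(d, c, b) ⊕ c)) ⊕ (c ⊕ (d ⊕ c)), f(c ⊕ c, d ⊕ b ⊕ d ⊕ b, d ⊕ c ⊕ c ⊕ b)), f(f(d ⊕ (c ⊕ b) ⊕ b ⊕ d, d, c), b, c), b) ⊕ c ⊕ c ⊕ d
  Inside:  h(h(f(h(c, b, d), c ⊕ (c ⊕ b), b ⊕ ((b ⊕ d) ⊕ b)), f(f(c, d, b), b ⊕ b ⊕ c ⊕ b, b ⊕ (b ⊕ d)), (b ⊕ c) ⊕ d ⊕ b ⊕ d) ⊕ f(f(f(d, c, c), b ⊕ b, b ⊕ ((d ⊕ d) ⊕ b)), ((d ⊕ d) ⊕ (f(d, c, b) ⊕ c)) ⊕ (c ⊕ (d ⊕ c)), f(c ⊕ c, d ⊕ b ⊕ d ⊕ b, d ⊕ c ⊕ c ⊕ b)), f(f(d ⊕ (c ⊕ b) ⊕ b ⊕ d, d, c), b, c), b)  →  h(f(f(f(d, c, c), b ⊕ b, b ⊕ b ⊕ d ⊕ d), c ⊕ c ⊕ c ⊕ d ⊕ d ⊕ d ⊕ f(d, c, b), f(c ⊕ c, b ⊕ b ⊕ d ⊕ d, b ⊕ c ⊕ c ⊕ d)) ⊕ h(f(h(c, b, d), b ⊕ c ⊕ c, b ⊕ b ⊕ b ⊕ d), f(f(c, d, b), b ⊕ b ⊕ b ⊕ c, b ⊕ b ⊕ d), b ⊕ b ⊕ c ⊕ d ⊕ d), f(f(b ⊕ b ⊕ c ⊕ d ⊕ d, d, c), b, c), b)
  Sort arguments:  c ⊕ c ⊕ c ⊕ d ⊕ h(f(f(f(d, c, c), b ⊕ b, b ⊕ b ⊕ d ⊕ d), c ⊕ c ⊕ c ⊕ d ⊕ d ⊕ d ⊕ f(d, c, b), f(c ⊕ c, b ⊕ b ⊕ d ⊕ d, b ⊕ c ⊕ c ⊕ d)) ⊕ h(f(h(c, b, d), b ⊕ c ⊕ c, b ⊕ b ⊕ b ⊕ d), f(f(c, d, b), b ⊕ b ⊕ b ⊕ c, b ⊕ b ⊕ d), b ⊕ b ⊕ c ⊕ d ⊕ d), f(f(b ⊕ b ⊕ c ⊕ d ⊕ d, d, c), b, c), b)
Right:  h(h(f(h(c, b, d), b ⊕ c ⊕ c, b ⊕ d ⊕ b ⊕ b), f(f(c, d, b), b ⊕ b ⊕ b ⊕ c, (b ⊕ b) ⊕ d), d ⊕ b ⊕ d ⊕ c ⊕ b) ⊕ f(f(f(d, c, c), b ⊕ b, d ⊕ b ⊕ d ⊕ b), d ⊕ c ⊕ d ⊕ d ⊕ c ⊕ f(d, c, b) ⊕ c, f(c ⊕ c, (b ⊕ d) ⊕ b ⊕ d, c ⊕ b ⊕ d ⊕ c)), f(f(c ⊕ b ⊕ d ⊕ (d ⊕ b), d, c), b, c), b) ⊕ c ⊕ d ⊕ c ⊕ c
  Inside:  h(h(f(h(c, b, d), b ⊕ c ⊕ c, b ⊕ d ⊕ b ⊕ b), f(f(c, d, b), b ⊕ b ⊕ b ⊕ c, (b ⊕ b) ⊕ d), d ⊕ b ⊕ d ⊕ c ⊕ b) ⊕ f(f(f(d, c, c), b ⊕ b, d ⊕ b ⊕ d ⊕ b), d ⊕ c ⊕ d ⊕ d ⊕ c ⊕ f(d, c, b) ⊕ c, f(c ⊕ c, (b ⊕ d) ⊕ b ⊕ d, c ⊕ b ⊕ d ⊕ c)), f(f(c ⊕ b ⊕ d ⊕ (d ⊕ b), d, c), b, c), b)  →  h(f(f(f(d, c, c), b ⊕ b, b ⊕ b ⊕ d ⊕ d), c ⊕ c ⊕ c ⊕ d ⊕ d ⊕ d ⊕ f(d, c, b), f(c ⊕ c, b ⊕ b ⊕ d ⊕ d, b ⊕ c ⊕ c ⊕ d)) ⊕ h(f(h(c, b, d), b ⊕ c ⊕ c, b ⊕ b ⊕ b ⊕ d), f(f(c, d, b), b ⊕ b ⊕ b ⊕ c, b ⊕ b ⊕ d), b ⊕ b ⊕ c ⊕ d ⊕ d), f(f(b ⊕ b ⊕ c ⊕ d ⊕ d, d, c), b, c), b)
  Sort:  c ⊕ c ⊕ c ⊕ d ⊕ h(f(f(f(d, c, c), b ⊕ b, b ⊕ b ⊕ d ⊕ d), c ⊕ c ⊕ c ⊕ d ⊕ d ⊕ d ⊕ f(d, c, b), f(c ⊕ c, b ⊕ b ⊕ d ⊕ d, b ⊕ c ⊕ c ⊕ d)) ⊕ h(f(h(c, b, d), b ⊕ c ⊕ c, b ⊕ b ⊕ b ⊕ d), f(f(c, d, b), b ⊕ b ⊕ b ⊕ c, b ⊕ b ⊕ d), b ⊕ b ⊕ c ⊕ d ⊕ d), f(f(b ⊕ b ⊕ c ⊕ d ⊕ d, d, c), b, c), b)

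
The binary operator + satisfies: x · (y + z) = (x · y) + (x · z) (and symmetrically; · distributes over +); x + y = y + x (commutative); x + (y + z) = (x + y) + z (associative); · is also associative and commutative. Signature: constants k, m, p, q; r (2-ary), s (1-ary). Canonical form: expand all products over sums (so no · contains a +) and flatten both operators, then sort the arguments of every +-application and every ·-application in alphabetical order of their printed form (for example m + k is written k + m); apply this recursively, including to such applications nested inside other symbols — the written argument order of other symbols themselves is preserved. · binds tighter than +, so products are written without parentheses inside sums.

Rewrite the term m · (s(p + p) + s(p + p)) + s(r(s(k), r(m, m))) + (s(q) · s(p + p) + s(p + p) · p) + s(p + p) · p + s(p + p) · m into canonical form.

Answer: m · s(p + p) + m · s(p + p) + m · s(p + p) + p · s(p + p) + p · s(p + p) + s(p + p) · s(q) + s(r(s(k), r(m, m)))

Derivation:
Distribute:  m · s(p + p) + m · s(p + p) + s(r(s(k), r(m, m))) + s(p + p) · s(q) + p · s(p + p) + p · s(p + p) + m · s(p + p)
Order the arguments:  m · s(p + p) + m · s(p + p) + m · s(p + p) + p · s(p + p) + p · s(p + p) + s(p + p) · s(q) + s(r(s(k), r(m, m)))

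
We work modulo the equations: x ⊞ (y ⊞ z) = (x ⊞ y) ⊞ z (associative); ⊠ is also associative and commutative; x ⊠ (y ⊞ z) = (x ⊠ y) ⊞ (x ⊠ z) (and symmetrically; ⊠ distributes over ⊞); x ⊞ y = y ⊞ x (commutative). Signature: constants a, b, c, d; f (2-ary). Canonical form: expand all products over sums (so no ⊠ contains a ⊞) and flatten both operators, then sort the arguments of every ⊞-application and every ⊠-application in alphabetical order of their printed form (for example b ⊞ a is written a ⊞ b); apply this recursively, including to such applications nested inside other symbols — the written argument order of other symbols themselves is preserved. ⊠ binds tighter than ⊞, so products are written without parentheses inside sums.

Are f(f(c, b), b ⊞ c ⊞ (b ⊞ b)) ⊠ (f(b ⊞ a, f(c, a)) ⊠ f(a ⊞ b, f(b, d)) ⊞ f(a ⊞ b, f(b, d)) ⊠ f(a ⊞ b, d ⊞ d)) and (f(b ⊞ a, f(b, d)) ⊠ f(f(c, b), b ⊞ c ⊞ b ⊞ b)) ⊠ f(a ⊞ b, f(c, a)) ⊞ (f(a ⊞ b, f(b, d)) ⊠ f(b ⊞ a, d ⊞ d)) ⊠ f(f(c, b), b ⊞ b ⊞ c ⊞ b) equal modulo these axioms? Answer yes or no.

Left:  f(f(c, b), b ⊞ c ⊞ (b ⊞ b)) ⊠ (f(b ⊞ a, f(c, a)) ⊠ f(a ⊞ b, f(b, d)) ⊞ f(a ⊞ b, f(b, d)) ⊠ f(a ⊞ b, d ⊞ d))
  Distribute:  f(a ⊞ b, f(b, d)) ⊠ f(a ⊞ b, f(c, a)) ⊠ f(f(c, b), b ⊞ b ⊞ b ⊞ c) ⊞ f(a ⊞ b, d ⊞ d) ⊠ f(a ⊞ b, f(b, d)) ⊠ f(f(c, b), b ⊞ b ⊞ b ⊞ c)
  Sort:  f(a ⊞ b, d ⊞ d) ⊠ f(a ⊞ b, f(b, d)) ⊠ f(f(c, b), b ⊞ b ⊞ b ⊞ c) ⊞ f(a ⊞ b, f(b, d)) ⊠ f(a ⊞ b, f(c, a)) ⊠ f(f(c, b), b ⊞ b ⊞ b ⊞ c)
Right:  (f(b ⊞ a, f(b, d)) ⊠ f(f(c, b), b ⊞ c ⊞ b ⊞ b)) ⊠ f(a ⊞ b, f(c, a)) ⊞ (f(a ⊞ b, f(b, d)) ⊠ f(b ⊞ a, d ⊞ d)) ⊠ f(f(c, b), b ⊞ b ⊞ c ⊞ b)
  Flatten:  f(a ⊞ b, f(b, d)) ⊠ f(a ⊞ b, f(c, a)) ⊠ f(f(c, b), b ⊞ b ⊞ b ⊞ c) ⊞ f(a ⊞ b, d ⊞ d) ⊠ f(a ⊞ b, f(b, d)) ⊠ f(f(c, b), b ⊞ b ⊞ b ⊞ c)
  Sort arguments:  f(a ⊞ b, d ⊞ d) ⊠ f(a ⊞ b, f(b, d)) ⊠ f(f(c, b), b ⊞ b ⊞ b ⊞ c) ⊞ f(a ⊞ b, f(b, d)) ⊠ f(a ⊞ b, f(c, a)) ⊠ f(f(c, b), b ⊞ b ⊞ b ⊞ c)

Answer: yes — both canonical forms are f(a ⊞ b, d ⊞ d) ⊠ f(a ⊞ b, f(b, d)) ⊠ f(f(c, b), b ⊞ b ⊞ b ⊞ c) ⊞ f(a ⊞ b, f(b, d)) ⊠ f(a ⊞ b, f(c, a)) ⊠ f(f(c, b), b ⊞ b ⊞ b ⊞ c)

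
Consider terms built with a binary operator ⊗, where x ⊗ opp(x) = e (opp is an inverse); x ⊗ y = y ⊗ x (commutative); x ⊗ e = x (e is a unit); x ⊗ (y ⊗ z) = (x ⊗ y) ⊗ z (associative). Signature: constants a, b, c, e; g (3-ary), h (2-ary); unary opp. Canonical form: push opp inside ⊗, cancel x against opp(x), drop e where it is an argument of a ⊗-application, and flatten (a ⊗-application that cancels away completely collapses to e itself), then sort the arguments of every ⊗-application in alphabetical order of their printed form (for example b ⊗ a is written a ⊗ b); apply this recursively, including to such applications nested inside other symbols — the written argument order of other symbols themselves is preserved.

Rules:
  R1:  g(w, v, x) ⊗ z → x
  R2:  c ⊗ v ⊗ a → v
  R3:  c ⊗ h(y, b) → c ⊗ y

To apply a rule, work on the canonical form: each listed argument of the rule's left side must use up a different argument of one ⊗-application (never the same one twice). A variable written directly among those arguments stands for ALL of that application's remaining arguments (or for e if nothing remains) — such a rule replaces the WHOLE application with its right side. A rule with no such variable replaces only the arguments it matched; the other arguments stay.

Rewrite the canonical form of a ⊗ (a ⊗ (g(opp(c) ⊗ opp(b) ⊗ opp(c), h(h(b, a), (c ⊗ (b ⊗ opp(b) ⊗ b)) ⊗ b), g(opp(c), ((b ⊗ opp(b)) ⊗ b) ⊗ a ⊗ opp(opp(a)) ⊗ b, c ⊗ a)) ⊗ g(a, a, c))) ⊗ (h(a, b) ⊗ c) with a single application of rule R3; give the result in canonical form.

Answer: a ⊗ a ⊗ a ⊗ c ⊗ g(a, a, c) ⊗ g(opp(b) ⊗ opp(c) ⊗ opp(c), h(h(b, a), b ⊗ b ⊗ c), g(opp(c), a ⊗ a ⊗ b ⊗ b, a ⊗ c))

Derivation:
Canonical form:  a ⊗ a ⊗ c ⊗ g(a, a, c) ⊗ g(opp(b) ⊗ opp(c) ⊗ opp(c), h(h(b, a), b ⊗ b ⊗ c), g(opp(c), a ⊗ a ⊗ b ⊗ b, a ⊗ c)) ⊗ h(a, b)
Apply R3:  consuming c, h(a, b);  y := a
Result:  a ⊗ a ⊗ a ⊗ c ⊗ g(a, a, c) ⊗ g(opp(b) ⊗ opp(c) ⊗ opp(c), h(h(b, a), b ⊗ b ⊗ c), g(opp(c), a ⊗ a ⊗ b ⊗ b, a ⊗ c))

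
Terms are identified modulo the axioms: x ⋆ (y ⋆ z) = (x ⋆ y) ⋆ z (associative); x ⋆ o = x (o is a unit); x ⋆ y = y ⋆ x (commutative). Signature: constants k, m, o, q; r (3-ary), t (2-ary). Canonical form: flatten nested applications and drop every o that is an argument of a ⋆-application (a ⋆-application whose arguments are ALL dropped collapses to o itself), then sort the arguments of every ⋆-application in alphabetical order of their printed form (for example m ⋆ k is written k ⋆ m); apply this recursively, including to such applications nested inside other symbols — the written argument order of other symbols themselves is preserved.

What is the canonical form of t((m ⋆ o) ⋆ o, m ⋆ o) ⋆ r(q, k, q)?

Answer: r(q, k, q) ⋆ t(m, m)

Derivation:
Inside:  t((m ⋆ o) ⋆ o, m ⋆ o)  →  t(m, m)
Sort:  r(q, k, q) ⋆ t(m, m)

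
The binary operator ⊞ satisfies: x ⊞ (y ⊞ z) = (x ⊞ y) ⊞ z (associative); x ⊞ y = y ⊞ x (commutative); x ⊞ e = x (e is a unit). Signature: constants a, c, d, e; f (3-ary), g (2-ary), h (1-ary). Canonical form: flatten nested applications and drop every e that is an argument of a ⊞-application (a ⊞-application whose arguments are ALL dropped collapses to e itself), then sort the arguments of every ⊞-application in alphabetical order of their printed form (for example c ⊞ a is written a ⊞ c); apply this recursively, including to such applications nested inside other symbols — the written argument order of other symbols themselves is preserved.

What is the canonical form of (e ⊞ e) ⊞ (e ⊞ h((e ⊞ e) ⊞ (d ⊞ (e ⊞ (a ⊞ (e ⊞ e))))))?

Un-nest:  e ⊞ e ⊞ e ⊞ h((e ⊞ e) ⊞ (d ⊞ (e ⊞ (a ⊞ (e ⊞ e)))))
Canonicalize subterm:  h((e ⊞ e) ⊞ (d ⊞ (e ⊞ (a ⊞ (e ⊞ e)))))  →  h(a ⊞ d)
Drop the unit:  drop e (×3)
Sort:  h(a ⊞ d)

Answer: h(a ⊞ d)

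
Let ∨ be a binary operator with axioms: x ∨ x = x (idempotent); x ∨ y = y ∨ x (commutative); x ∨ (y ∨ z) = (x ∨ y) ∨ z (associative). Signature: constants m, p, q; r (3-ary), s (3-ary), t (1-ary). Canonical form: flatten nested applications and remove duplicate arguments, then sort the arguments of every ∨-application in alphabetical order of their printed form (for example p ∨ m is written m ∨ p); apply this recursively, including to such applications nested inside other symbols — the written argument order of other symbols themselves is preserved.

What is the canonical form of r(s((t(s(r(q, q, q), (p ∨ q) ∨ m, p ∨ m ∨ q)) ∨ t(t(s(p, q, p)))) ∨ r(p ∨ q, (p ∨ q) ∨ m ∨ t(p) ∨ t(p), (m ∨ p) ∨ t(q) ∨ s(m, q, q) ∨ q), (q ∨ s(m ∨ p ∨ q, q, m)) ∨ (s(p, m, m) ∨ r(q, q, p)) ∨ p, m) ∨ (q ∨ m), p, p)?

Answer: r(m ∨ q ∨ s(r(p ∨ q, m ∨ p ∨ q ∨ t(p), m ∨ p ∨ q ∨ s(m, q, q) ∨ t(q)) ∨ t(s(r(q, q, q), m ∨ p ∨ q, m ∨ p ∨ q)) ∨ t(t(s(p, q, p))), p ∨ q ∨ r(q, q, p) ∨ s(m ∨ p ∨ q, q, m) ∨ s(p, m, m), m), p, p)

Derivation:
Focus inside:  s((t(s(r(q, q, q), (p ∨ q) ∨ m, p ∨ m ∨ q)) ∨ t(t(s(p, q, p)))) ∨ r(p ∨ q, (p ∨ q) ∨ m ∨ t(p) ∨ t(p), (m ∨ p) ∨ t(q) ∨ s(m, q, q) ∨ q), (q ∨ s(m ∨ p ∨ q, q, m)) ∨ (s(p, m, m) ∨ r(q, q, p)) ∨ p, m) ∨ (q ∨ m)
Merge nested applications:  s((t(s(r(q, q, q), (p ∨ q) ∨ m, p ∨ m ∨ q)) ∨ t(t(s(p, q, p)))) ∨ r(p ∨ q, (p ∨ q) ∨ m ∨ t(p) ∨ t(p), (m ∨ p) ∨ t(q) ∨ s(m, q, q) ∨ q), (q ∨ s(m ∨ p ∨ q, q, m)) ∨ (s(p, m, m) ∨ r(q, q, p)) ∨ p, m) ∨ q ∨ m
Simplify inside:  s((t(s(r(q, q, q), (p ∨ q) ∨ m, p ∨ m ∨ q)) ∨ t(t(s(p, q, p)))) ∨ r(p ∨ q, (p ∨ q) ∨ m ∨ t(p) ∨ t(p), (m ∨ p) ∨ t(q) ∨ s(m, q, q) ∨ q), (q ∨ s(m ∨ p ∨ q, q, m)) ∨ (s(p, m, m) ∨ r(q, q, p)) ∨ p, m)  →  s(r(p ∨ q, m ∨ p ∨ q ∨ t(p), m ∨ p ∨ q ∨ s(m, q, q) ∨ t(q)) ∨ t(s(r(q, q, q), m ∨ p ∨ q, m ∨ p ∨ q)) ∨ t(t(s(p, q, p))), p ∨ q ∨ r(q, q, p) ∨ s(m ∨ p ∨ q, q, m) ∨ s(p, m, m), m)
Order the arguments:  m ∨ q ∨ s(r(p ∨ q, m ∨ p ∨ q ∨ t(p), m ∨ p ∨ q ∨ s(m, q, q) ∨ t(q)) ∨ t(s(r(q, q, q), m ∨ p ∨ q, m ∨ p ∨ q)) ∨ t(t(s(p, q, p))), p ∨ q ∨ r(q, q, p) ∨ s(m ∨ p ∨ q, q, m) ∨ s(p, m, m), m)
Rebuild:  r(m ∨ q ∨ s(r(p ∨ q, m ∨ p ∨ q ∨ t(p), m ∨ p ∨ q ∨ s(m, q, q) ∨ t(q)) ∨ t(s(r(q, q, q), m ∨ p ∨ q, m ∨ p ∨ q)) ∨ t(t(s(p, q, p))), p ∨ q ∨ r(q, q, p) ∨ s(m ∨ p ∨ q, q, m) ∨ s(p, m, m), m), p, p)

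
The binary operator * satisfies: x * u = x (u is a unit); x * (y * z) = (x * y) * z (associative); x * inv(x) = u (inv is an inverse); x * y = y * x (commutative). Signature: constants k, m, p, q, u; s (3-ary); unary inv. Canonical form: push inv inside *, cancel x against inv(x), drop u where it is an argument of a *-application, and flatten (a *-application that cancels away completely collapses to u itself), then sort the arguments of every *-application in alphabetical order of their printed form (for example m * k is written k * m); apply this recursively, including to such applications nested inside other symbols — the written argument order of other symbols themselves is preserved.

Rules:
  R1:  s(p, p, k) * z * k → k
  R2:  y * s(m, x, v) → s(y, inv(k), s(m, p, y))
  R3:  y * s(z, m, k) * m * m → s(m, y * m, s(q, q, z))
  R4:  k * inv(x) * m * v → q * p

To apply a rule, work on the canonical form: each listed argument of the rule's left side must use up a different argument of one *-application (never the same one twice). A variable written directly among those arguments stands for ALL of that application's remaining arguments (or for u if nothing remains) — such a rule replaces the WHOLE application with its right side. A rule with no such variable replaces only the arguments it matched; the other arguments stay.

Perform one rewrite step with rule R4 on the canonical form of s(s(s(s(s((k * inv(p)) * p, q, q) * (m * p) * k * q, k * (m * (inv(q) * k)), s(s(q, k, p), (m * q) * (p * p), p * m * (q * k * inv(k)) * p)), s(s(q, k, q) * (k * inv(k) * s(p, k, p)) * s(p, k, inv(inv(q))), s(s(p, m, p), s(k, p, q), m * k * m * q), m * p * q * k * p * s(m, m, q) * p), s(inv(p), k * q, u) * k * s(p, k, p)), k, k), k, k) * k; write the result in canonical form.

Answer: k * s(s(s(s(k * m * p * q * s(k, q, q), p * q, s(s(q, k, p), m * p * p * q, m * p * p * q)), s(s(p, k, p) * s(p, k, q) * s(q, k, q), s(s(p, m, p), s(k, p, q), k * m * m * q), k * m * p * p * p * q * s(m, m, q)), k * s(inv(p), k * q, u) * s(p, k, p)), k, k), k, k)

Derivation:
Canonical form:  k * s(s(s(s(k * m * p * q * s(k, q, q), inv(q) * k * k * m, s(s(q, k, p), m * p * p * q, m * p * p * q)), s(s(p, k, p) * s(p, k, q) * s(q, k, q), s(s(p, m, p), s(k, p, q), k * m * m * q), k * m * p * p * p * q * s(m, m, q)), k * s(inv(p), k * q, u) * s(p, k, p)), k, k), k, k)
Match R4:  consume inv(q), k, m;  v := k, x := q
The extension variable absorbs all remaining arguments, so the whole application is rewritten.
Giving:  k * s(s(s(s(k * m * p * q * s(k, q, q), p * q, s(s(q, k, p), m * p * p * q, m * p * p * q)), s(s(p, k, p) * s(p, k, q) * s(q, k, q), s(s(p, m, p), s(k, p, q), k * m * m * q), k * m * p * p * p * q * s(m, m, q)), k * s(inv(p), k * q, u) * s(p, k, p)), k, k), k, k)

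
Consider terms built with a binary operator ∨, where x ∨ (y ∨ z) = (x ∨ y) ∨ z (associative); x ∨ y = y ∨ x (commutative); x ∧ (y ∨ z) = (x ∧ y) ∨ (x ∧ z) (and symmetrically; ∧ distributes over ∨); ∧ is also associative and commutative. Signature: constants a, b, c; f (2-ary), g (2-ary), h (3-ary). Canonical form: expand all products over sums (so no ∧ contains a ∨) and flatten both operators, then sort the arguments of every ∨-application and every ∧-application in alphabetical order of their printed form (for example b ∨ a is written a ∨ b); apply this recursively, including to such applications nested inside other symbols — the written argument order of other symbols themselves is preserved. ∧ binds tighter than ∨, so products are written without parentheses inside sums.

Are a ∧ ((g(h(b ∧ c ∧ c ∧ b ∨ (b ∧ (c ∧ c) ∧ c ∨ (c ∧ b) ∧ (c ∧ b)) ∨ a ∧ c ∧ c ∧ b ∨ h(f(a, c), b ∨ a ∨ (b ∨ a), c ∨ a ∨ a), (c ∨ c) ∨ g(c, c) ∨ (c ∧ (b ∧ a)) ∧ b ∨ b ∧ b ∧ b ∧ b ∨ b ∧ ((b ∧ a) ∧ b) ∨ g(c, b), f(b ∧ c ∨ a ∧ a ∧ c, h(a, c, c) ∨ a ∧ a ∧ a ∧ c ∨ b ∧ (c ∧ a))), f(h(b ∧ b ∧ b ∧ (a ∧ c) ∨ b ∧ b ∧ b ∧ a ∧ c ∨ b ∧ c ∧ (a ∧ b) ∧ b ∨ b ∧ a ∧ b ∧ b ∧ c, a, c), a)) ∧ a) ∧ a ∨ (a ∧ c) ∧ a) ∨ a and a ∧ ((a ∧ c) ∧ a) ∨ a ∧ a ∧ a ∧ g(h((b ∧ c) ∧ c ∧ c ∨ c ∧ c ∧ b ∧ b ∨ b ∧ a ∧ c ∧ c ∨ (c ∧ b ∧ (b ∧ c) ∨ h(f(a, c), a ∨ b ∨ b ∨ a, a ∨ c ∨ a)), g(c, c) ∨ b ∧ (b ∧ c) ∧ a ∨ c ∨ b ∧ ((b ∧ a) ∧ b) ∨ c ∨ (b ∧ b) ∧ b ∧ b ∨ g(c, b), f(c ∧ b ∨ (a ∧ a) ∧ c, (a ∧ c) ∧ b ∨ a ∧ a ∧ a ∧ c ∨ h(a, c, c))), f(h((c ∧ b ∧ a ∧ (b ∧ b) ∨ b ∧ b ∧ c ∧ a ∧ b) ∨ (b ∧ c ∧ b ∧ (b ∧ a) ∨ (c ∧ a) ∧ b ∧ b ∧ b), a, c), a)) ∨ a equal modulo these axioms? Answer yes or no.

Answer: yes — both canonical forms are a ∨ a ∧ a ∧ a ∧ c ∨ a ∧ a ∧ a ∧ g(h(a ∧ b ∧ c ∧ c ∨ b ∧ b ∧ c ∧ c ∨ b ∧ b ∧ c ∧ c ∨ b ∧ c ∧ c ∧ c ∨ h(f(a, c), a ∨ a ∨ b ∨ b, a ∨ a ∨ c), a ∧ b ∧ b ∧ b ∨ a ∧ b ∧ b ∧ c ∨ b ∧ b ∧ b ∧ b ∨ c ∨ c ∨ g(c, b) ∨ g(c, c), f(a ∧ a ∧ c ∨ b ∧ c, a ∧ a ∧ a ∧ c ∨ a ∧ b ∧ c ∨ h(a, c, c))), f(h(a ∧ b ∧ b ∧ b ∧ c ∨ a ∧ b ∧ b ∧ b ∧ c ∨ a ∧ b ∧ b ∧ b ∧ c ∨ a ∧ b ∧ b ∧ b ∧ c, a, c), a))

Derivation:
Left:  a ∧ ((g(h(b ∧ c ∧ c ∧ b ∨ (b ∧ (c ∧ c) ∧ c ∨ (c ∧ b) ∧ (c ∧ b)) ∨ a ∧ c ∧ c ∧ b ∨ h(f(a, c), b ∨ a ∨ (b ∨ a), c ∨ a ∨ a), (c ∨ c) ∨ g(c, c) ∨ (c ∧ (b ∧ a)) ∧ b ∨ b ∧ b ∧ b ∧ b ∨ b ∧ ((b ∧ a) ∧ b) ∨ g(c, b), f(b ∧ c ∨ a ∧ a ∧ c, h(a, c, c) ∨ a ∧ a ∧ a ∧ c ∨ b ∧ (c ∧ a))), f(h(b ∧ b ∧ b ∧ (a ∧ c) ∨ b ∧ b ∧ b ∧ a ∧ c ∨ b ∧ c ∧ (a ∧ b) ∧ b ∨ b ∧ a ∧ b ∧ b ∧ c, a, c), a)) ∧ a) ∧ a ∨ (a ∧ c) ∧ a) ∨ a
  Distribute:  a ∧ a ∧ a ∧ g(h(a ∧ b ∧ c ∧ c ∨ b ∧ b ∧ c ∧ c ∨ b ∧ b ∧ c ∧ c ∨ b ∧ c ∧ c ∧ c ∨ h(f(a, c), a ∨ a ∨ b ∨ b, a ∨ a ∨ c), a ∧ b ∧ b ∧ b ∨ a ∧ b ∧ b ∧ c ∨ b ∧ b ∧ b ∧ b ∨ c ∨ c ∨ g(c, b) ∨ g(c, c), f(a ∧ a ∧ c ∨ b ∧ c, a ∧ a ∧ a ∧ c ∨ a ∧ b ∧ c ∨ h(a, c, c))), f(h(a ∧ b ∧ b ∧ b ∧ c ∨ a ∧ b ∧ b ∧ b ∧ c ∨ a ∧ b ∧ b ∧ b ∧ c ∨ a ∧ b ∧ b ∧ b ∧ c, a, c), a)) ∨ a ∧ a ∧ a ∧ c ∨ a
  Order the arguments:  a ∨ a ∧ a ∧ a ∧ c ∨ a ∧ a ∧ a ∧ g(h(a ∧ b ∧ c ∧ c ∨ b ∧ b ∧ c ∧ c ∨ b ∧ b ∧ c ∧ c ∨ b ∧ c ∧ c ∧ c ∨ h(f(a, c), a ∨ a ∨ b ∨ b, a ∨ a ∨ c), a ∧ b ∧ b ∧ b ∨ a ∧ b ∧ b ∧ c ∨ b ∧ b ∧ b ∧ b ∨ c ∨ c ∨ g(c, b) ∨ g(c, c), f(a ∧ a ∧ c ∨ b ∧ c, a ∧ a ∧ a ∧ c ∨ a ∧ b ∧ c ∨ h(a, c, c))), f(h(a ∧ b ∧ b ∧ b ∧ c ∨ a ∧ b ∧ b ∧ b ∧ c ∨ a ∧ b ∧ b ∧ b ∧ c ∨ a ∧ b ∧ b ∧ b ∧ c, a, c), a))
Right:  a ∧ ((a ∧ c) ∧ a) ∨ a ∧ a ∧ a ∧ g(h((b ∧ c) ∧ c ∧ c ∨ c ∧ c ∧ b ∧ b ∨ b ∧ a ∧ c ∧ c ∨ (c ∧ b ∧ (b ∧ c) ∨ h(f(a, c), a ∨ b ∨ b ∨ a, a ∨ c ∨ a)), g(c, c) ∨ b ∧ (b ∧ c) ∧ a ∨ c ∨ b ∧ ((b ∧ a) ∧ b) ∨ c ∨ (b ∧ b) ∧ b ∧ b ∨ g(c, b), f(c ∧ b ∨ (a ∧ a) ∧ c, (a ∧ c) ∧ b ∨ a ∧ a ∧ a ∧ c ∨ h(a, c, c))), f(h((c ∧ b ∧ a ∧ (b ∧ b) ∨ b ∧ b ∧ c ∧ a ∧ b) ∨ (b ∧ c ∧ b ∧ (b ∧ a) ∨ (c ∧ a) ∧ b ∧ b ∧ b), a, c), a)) ∨ a
  Merge nested applications:  a ∧ a ∧ a ∧ c ∨ a ∧ a ∧ a ∧ g(h(a ∧ b ∧ c ∧ c ∨ b ∧ b ∧ c ∧ c ∨ b ∧ b ∧ c ∧ c ∨ b ∧ c ∧ c ∧ c ∨ h(f(a, c), a ∨ a ∨ b ∨ b, a ∨ a ∨ c), a ∧ b ∧ b ∧ b ∨ a ∧ b ∧ b ∧ c ∨ b ∧ b ∧ b ∧ b ∨ c ∨ c ∨ g(c, b) ∨ g(c, c), f(a ∧ a ∧ c ∨ b ∧ c, a ∧ a ∧ a ∧ c ∨ a ∧ b ∧ c ∨ h(a, c, c))), f(h(a ∧ b ∧ b ∧ b ∧ c ∨ a ∧ b ∧ b ∧ b ∧ c ∨ a ∧ b ∧ b ∧ b ∧ c ∨ a ∧ b ∧ b ∧ b ∧ c, a, c), a)) ∨ a
  Order the arguments:  a ∨ a ∧ a ∧ a ∧ c ∨ a ∧ a ∧ a ∧ g(h(a ∧ b ∧ c ∧ c ∨ b ∧ b ∧ c ∧ c ∨ b ∧ b ∧ c ∧ c ∨ b ∧ c ∧ c ∧ c ∨ h(f(a, c), a ∨ a ∨ b ∨ b, a ∨ a ∨ c), a ∧ b ∧ b ∧ b ∨ a ∧ b ∧ b ∧ c ∨ b ∧ b ∧ b ∧ b ∨ c ∨ c ∨ g(c, b) ∨ g(c, c), f(a ∧ a ∧ c ∨ b ∧ c, a ∧ a ∧ a ∧ c ∨ a ∧ b ∧ c ∨ h(a, c, c))), f(h(a ∧ b ∧ b ∧ b ∧ c ∨ a ∧ b ∧ b ∧ b ∧ c ∨ a ∧ b ∧ b ∧ b ∧ c ∨ a ∧ b ∧ b ∧ b ∧ c, a, c), a))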